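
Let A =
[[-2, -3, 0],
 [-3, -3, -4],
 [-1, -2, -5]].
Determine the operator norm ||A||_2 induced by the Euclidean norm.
||A||_2 ≈ 8.1346 (= sqrt(largest eigenvalue of A^T A))

||A||_2 = sigma_max(A) = sqrt(lambda_max(A^T A)). Form the symmetric matrix M = A^T A =
[[14, 17, 17],
 [17, 22, 22],
 [17, 22, 41]].
Its characteristic polynomial (trace, sum of principal 2x2 minors, determinant of M give the coefficients) is
  p(λ) = det(λ I - M) = λ^3 - 77λ^2 + 722λ - 361.
No integer candidate from the rational root theorem (±divisors of 361) is a root, so the roots are irrational. The cubic discriminant is Δ = 1283722137 > 0, so there are three distinct real roots. p(0) = -361 and p(1) = 285 have opposite signs, so a root lies in (0, 1); Newton's method refines it to λ ≈ 0.5297. p(10) = 159 and p(11) = -405 have opposite signs, so a root lies in (10, 11); Newton's method refines it to λ ≈ 10.2989. p(66) = -625 and p(67) = 3123 have opposite signs, so a root lies in (66, 67); Newton's method refines it to λ ≈ 66.1714. Check (Vieta): the three roots sum to 77, matching tr M = 77.
So the eigenvalues of A^T A are ≈ 0.5297, 10.2989, 66.1714 (all ≥ 0, as they must be for A^T A). The largest is λ_max ≈ 66.1714, hence ||A||_2 = sqrt(λ_max) ≈ 8.1346.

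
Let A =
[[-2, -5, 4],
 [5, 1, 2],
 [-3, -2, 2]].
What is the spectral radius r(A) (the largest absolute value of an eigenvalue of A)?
r(A) ≈ 6.0897

The eigenvalues of A are the roots of its characteristic polynomial. With M = A (coefficients from the trace, the sum of principal 2x2 minors, and det A):
  p(λ) = det(λ I - M) = λ^3 - λ^2 + 37λ - 40.
No integer candidate from the rational root theorem (±divisors of 40) is a root, so the roots are irrational. The cubic discriminant is Δ = -217963 < 0, so there is one real root and a complex-conjugate pair. p(1) = -3 and p(2) = 38 have opposite signs, so a root lies in (1, 2); Newton's method refines it to λ ≈ 1.0786. Dividing out (λ - (1.0786)) leaves approximately λ^2 + 0.0786λ + 37.0848. For λ^2 + 0.0786λ + 37.0848 the discriminant is -148.333. It is negative, so the remaining roots are the complex-conjugate pair λ ≈ -0.0393 ± 6.0896i. Their product equals the constant term, so |λ|^2 ≈ 37.0848 and |λ| ≈ 6.0897.
Thus the eigenvalues (to 4 decimals) are 1.0786 (modulus 1.0786); -0.0393 ± 6.0896i (modulus 6.0897). The spectral radius is the largest modulus: r(A) ≈ 6.0897. (Cross-check: r(A) ≤ ||A||_2 ≈ 7.9757; equality holds whenever A is normal, though it can also hold for some non-normal A.)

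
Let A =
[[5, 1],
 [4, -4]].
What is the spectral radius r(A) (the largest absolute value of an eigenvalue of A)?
r(A) = (1 + sqrt(97))/2 ≈ 5.4244

The eigenvalues of A are the roots of its characteristic polynomial. With M = A (coefficients from the trace and determinant):
  p(λ) = det(λ I - M) = λ^2 - λ - 24.
For λ^2 - λ - 24 the discriminant is 97. It is nonnegative but not a perfect square, so the roots are real and irrational: λ = (1 ± sqrt(97))/2 ≈ 5.4244, -4.4244.
Thus the eigenvalues (to 4 decimals) are 5.4244 (modulus 5.4244); -4.4244 (modulus 4.4244). The spectral radius is the largest modulus: r(A) = (1 + sqrt(97))/2 ≈ 5.4244. (Cross-check: r(A) ≤ ||A||_2 ≈ 6.729; equality holds whenever A is normal, though it can also hold for some non-normal A.)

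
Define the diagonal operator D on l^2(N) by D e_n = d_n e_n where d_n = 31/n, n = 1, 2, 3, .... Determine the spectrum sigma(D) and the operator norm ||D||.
sigma(D) = {31/n : n ≥ 1} ∪ {0}; ||D|| = 31

A bounded diagonal operator on l^2 with diagonal entries d_n has spectrum equal to the closure of {d_n : n ≥ 1}: every d_n is an eigenvalue (with eigenvector e_n), so {d_n} ⊂ sigma(D); the spectrum is closed, so its closure is too; and for lambda not in the closure, (D - lambda I) has bounded inverse (the diagonal entries 1/(d_n - lambda) are bounded). For our sequence d_n = 31/n, n = 1, 2, 3, ...:
  - {d_n} = {31/n : n ≥ 1}; the only limit point is 0
  - closure = {31/n : n ≥ 1} ∪ {0}
For the norm: a diagonal operator has ||D|| = sup_n |d_n|. Here d_n = 31/n is positive and decreasing, so sup_n |d_n| = d_1 = 31. So ||D|| = 31.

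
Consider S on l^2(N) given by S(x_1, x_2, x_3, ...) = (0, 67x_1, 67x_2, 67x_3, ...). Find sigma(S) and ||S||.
sigma(S) = closed disk {z in C : |z| ≤ 67}; ||S|| = 67

Note S = 67·U where U is the unit right shift (U x)_k = x_{k-1} (with x_0 := 0); so ||S|| = 67||U|| and sigma(S) = 67·sigma(U). ||S x||^2 = sum_{k≥1} |67x_k|^2 = 4489||x||^2, so ||S|| = 67 and sigma(S) ⊂ {|z| ≤ 67}. For any |lambda| < 67, the equation (S - lambda I) x = 0 forces x_1 = 0, then 67x_k = lambda x_{k+1} ⇒ x = 0, so S has no eigenvalues. But (S - lambda I) is not surjective for |lambda| < 67: solving (S - lambda I) x = e_1 would require x_n proportional to (lambda/67)^(-n), which is not in l^2. So every |lambda| < 67 lies in the residual spectrum. The boundary |lambda| = 67 is in the approximate point spectrum (the spectrum is closed). Hence sigma(S) is the closed disk of radius 67.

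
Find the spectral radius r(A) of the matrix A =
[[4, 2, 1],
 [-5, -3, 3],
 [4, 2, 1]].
r(A) = (2 + sqrt(48))/2 ≈ 4.4641

The eigenvalues of A are the roots of its characteristic polynomial. With M = A (coefficients from the trace, the sum of principal 2x2 minors, and det A):
  p(λ) = det(λ I - M) = λ^3 - 2λ^2 - 11λ.
The constant term is 0, so λ = 0 is a root. Dividing out λ leaves p(λ) = λ(λ^2 - 2λ - 11). For λ^2 - 2λ - 11 the discriminant is 48. It is nonnegative but not a perfect square, so the roots are real and irrational: λ = (2 ± sqrt(48))/2 ≈ 4.4641, -2.4641.
Thus the eigenvalues (to 4 decimals) are 4.4641 (modulus 4.4641); -2.4641 (modulus 2.4641); 0 (modulus 0). The spectral radius is the largest modulus: r(A) = (2 + sqrt(48))/2 ≈ 4.4641. (Cross-check: r(A) ≤ ||A||_2 ≈ 8.662; equality holds whenever A is normal, though it can also hold for some non-normal A.)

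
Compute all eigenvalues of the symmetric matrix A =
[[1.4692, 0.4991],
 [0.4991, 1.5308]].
sigma(A) ≈ {1, 2}

A is real symmetric, so its spectrum consists of real eigenvalues. Expanding the characteristic polynomial of the displayed matrix gives
  det(λ I - A) = p(λ) = λ^2 + (-3)λ + (2).
Solving p(λ) = 0 yields eigenvalues ≈ 1, 2. (A is shown rounded to 4 decimals, so these recover the underlying integer eigenvalues to within that precision.)
Verification: the trace of A = 3 equals the sum of eigenvalues 3, and det(A) ≈ 2.0000 matches the eigenvalue product 2.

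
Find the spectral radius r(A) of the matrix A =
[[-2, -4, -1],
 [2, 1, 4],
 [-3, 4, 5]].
r(A) ≈ 7.8792

The eigenvalues of A are the roots of its characteristic polynomial. With M = A (coefficients from the trace, the sum of principal 2x2 minors, and det A):
  p(λ) = det(λ I - M) = λ^3 - 4λ^2 - 18λ - 99.
No integer candidate from the rational root theorem (±divisors of 99) is a root, so the roots are irrational. The cubic discriminant is Δ = -389763 < 0, so there is one real root and a complex-conjugate pair. p(7) = -78 and p(8) = 13 have opposite signs, so a root lies in (7, 8); Newton's method refines it to λ ≈ 7.8792. Dividing out (λ - (7.8792)) leaves approximately λ^2 + 3.8792λ + 12.5648. For λ^2 + 3.8792λ + 12.5648 the discriminant is -35.211. It is negative, so the remaining roots are the complex-conjugate pair λ ≈ -1.9396 ± 2.9669i. Their product equals the constant term, so |λ|^2 ≈ 12.5648 and |λ| ≈ 3.5447.
Thus the eigenvalues (to 4 decimals) are 7.8792 (modulus 7.8792); -1.9396 ± 2.9669i (modulus 3.5447). The spectral radius is the largest modulus: r(A) ≈ 7.8792. (Cross-check: r(A) ≤ ||A||_2 ≈ 8.1478; equality holds whenever A is normal, though it can also hold for some non-normal A.)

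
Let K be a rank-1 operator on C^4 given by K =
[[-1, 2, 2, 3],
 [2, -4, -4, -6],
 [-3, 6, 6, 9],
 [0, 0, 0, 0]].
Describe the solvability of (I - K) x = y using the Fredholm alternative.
(I - K) is singular (det(I - K) = 0, i.e. 1 ∈ sigma(K)). (I - K) x = y is solvable iff y ⊥ ker((I - K)^*) = span{(-1, 2, 2, 3)}, i.e. iff -y_1 + 2y_2 + 2y_3 + 3y_4 = 0. When solvable, the solutions are x = y + c·(1, -2, 3, 0), c arbitrary (ker(I - K) = span{(1, -2, 3, 0)}, dimension 1).

K has rank 1, so it is an outer product K = u v^T: every row of K is a multiple of one row vector. Reading off the entries, u = (1, -2, 3, 0) and v = (-1, 2, 2, 3) (row i of K equals u_i·v^T). A rank-one matrix u v^T satisfies K u = u (v·u) and kills the (3)-dimensional subspace v^⊥, so its characteristic polynomial is lambda^3 (lambda - v·u) with v·u = tr K = 1. Hence the eigenvalues of I - K are 1 (multiplicity 3) and 1 - (1) = 0, so det(I - K) = 0. (Direct check: I - K =
[[2, -2, -2, -3],
 [-2, 5, 4, 6],
 [3, -6, -5, -9],
 [0, 0, 0, 1]]
has determinant 0.) So 1 is an eigenvalue of K and (I - K) is not invertible. The finite-dimensional Fredholm alternative says: either (I - K) is invertible, or ker(I - K) ≠ {0} and then range(I - K) = ker((I - K)^*)^⊥, with dim ker(I - K) = dim ker((I - K)^*). We are in the second case, so we need both kernels. Kernel of I - K: (I - K) u = u - u (v·u) = u - u = 0, so ker(I - K) = span{u} = span{(1, -2, 3, 0)} (it is exactly 1-dimensional because rank(I - K) = 3). Kernel of the adjoint: K is real, so (I - K)^* = I - K^T = I - v u^T, and (I - v u^T) v = v - v (u·v) = 0; hence ker((I - K)^*) = span{v} = span{(-1, 2, 2, 3)}. Therefore (I - K) x = y is solvable iff <y, v> = 0, i.e. iff -y_1 + 2y_2 + 2y_3 + 3y_4 = 0. When this holds, K y = u (v·y) = 0, so (I - K) y = y and x = y is a particular solution; the full solution set is the line x = y + c·u = y + c·(1, -2, 3, 0), c ∈ C.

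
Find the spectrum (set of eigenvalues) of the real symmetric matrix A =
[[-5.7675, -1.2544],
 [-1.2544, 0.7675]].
sigma(A) ≈ {-6, 1}

A is real symmetric, so its spectrum consists of real eigenvalues. Expanding the characteristic polynomial of the displayed matrix gives
  det(λ I - A) = p(λ) = λ^2 + (5)λ + (-6).
Solving p(λ) = 0 yields eigenvalues ≈ -6, 1. (A is shown rounded to 4 decimals, so these recover the underlying integer eigenvalues to within that precision.)
Verification: the trace of A = -5 equals the sum of eigenvalues -5, and det(A) ≈ -6.0001 matches the eigenvalue product -6.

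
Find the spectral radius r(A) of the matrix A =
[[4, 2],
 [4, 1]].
r(A) = (5 + sqrt(41))/2 ≈ 5.7016

The eigenvalues of A are the roots of its characteristic polynomial. With M = A (coefficients from the trace and determinant):
  p(λ) = det(λ I - M) = λ^2 - 5λ - 4.
For λ^2 - 5λ - 4 the discriminant is 41. It is nonnegative but not a perfect square, so the roots are real and irrational: λ = (5 ± sqrt(41))/2 ≈ 5.7016, -0.7016.
Thus the eigenvalues (to 4 decimals) are 5.7016 (modulus 5.7016); -0.7016 (modulus 0.7016). The spectral radius is the largest modulus: r(A) = (5 + sqrt(41))/2 ≈ 5.7016. (Cross-check: r(A) ≤ ||A||_2 ≈ 6.0467; equality holds whenever A is normal, though it can also hold for some non-normal A.)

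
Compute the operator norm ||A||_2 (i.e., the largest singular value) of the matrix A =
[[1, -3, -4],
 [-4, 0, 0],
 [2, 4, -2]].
||A||_2 ≈ 5.3878 (= sqrt(largest eigenvalue of A^T A))

||A||_2 = sigma_max(A) = sqrt(lambda_max(A^T A)). Form the symmetric matrix M = A^T A =
[[21, 5, -8],
 [5, 25, 4],
 [-8, 4, 20]].
Its characteristic polynomial (trace, sum of principal 2x2 minors, determinant of M give the coefficients) is
  p(λ) = det(λ I - M) = λ^3 - 66λ^2 + 1340λ - 7744.
No integer candidate from the rational root theorem (±divisors of 7744) is a root, so the roots are irrational. The cubic discriminant is Δ = 392512 > 0, so there are three distinct real roots. p(9) = -301 and p(10) = 56 have opposite signs, so a root lies in (9, 10); Newton's method refines it to λ ≈ 9.8283. p(27) = 5 and p(28) = -16 have opposite signs, so a root lies in (27, 28); Newton's method refines it to λ ≈ 27.1436. p(29) = -1 and p(30) = 56 have opposite signs, so a root lies in (29, 30); Newton's method refines it to λ ≈ 29.0281. Check (Vieta): the three roots sum to 66, matching tr M = 66.
So the eigenvalues of A^T A are ≈ 9.8283, 27.1436, 29.0281 (all ≥ 0, as they must be for A^T A). The largest is λ_max ≈ 29.0281, hence ||A||_2 = sqrt(λ_max) ≈ 5.3878.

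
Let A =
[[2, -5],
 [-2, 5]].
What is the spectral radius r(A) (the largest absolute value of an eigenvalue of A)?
r(A) = 7

The eigenvalues of A are the roots of its characteristic polynomial. With M = A (coefficients from the trace and determinant):
  p(λ) = det(λ I - M) = λ^2 - 7λ.
For λ^2 - 7λ the discriminant is 49. It is a perfect square (7^2), so the roots are rational: λ = (7 ± 7)/2 = 7, 0.
Thus the eigenvalues (to 4 decimals) are 7 (modulus 7); 0 (modulus 0). The spectral radius is the largest modulus: r(A) = 7. (Cross-check: r(A) ≤ ||A||_2 ≈ 7.6158; equality holds whenever A is normal, though it can also hold for some non-normal A.)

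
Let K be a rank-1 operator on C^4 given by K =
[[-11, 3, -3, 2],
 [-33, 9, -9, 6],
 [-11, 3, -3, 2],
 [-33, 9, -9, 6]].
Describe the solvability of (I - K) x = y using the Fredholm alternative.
(I - K) is singular (det(I - K) = 0, i.e. 1 ∈ sigma(K)). (I - K) x = y is solvable iff y ⊥ ker((I - K)^*) = span{(-11, 3, -3, 2)}, i.e. iff -11y_1 + 3y_2 - 3y_3 + 2y_4 = 0. When solvable, the solutions are x = y + c·(1, 3, 1, 3), c arbitrary (ker(I - K) = span{(1, 3, 1, 3)}, dimension 1).

K has rank 1, so it is an outer product K = u v^T: every row of K is a multiple of one row vector. Reading off the entries, u = (1, 3, 1, 3) and v = (-11, 3, -3, 2) (row i of K equals u_i·v^T). A rank-one matrix u v^T satisfies K u = u (v·u) and kills the (3)-dimensional subspace v^⊥, so its characteristic polynomial is lambda^3 (lambda - v·u) with v·u = tr K = 1. Hence the eigenvalues of I - K are 1 (multiplicity 3) and 1 - (1) = 0, so det(I - K) = 0. (Direct check: I - K =
[[12, -3, 3, -2],
 [33, -8, 9, -6],
 [11, -3, 4, -2],
 [33, -9, 9, -5]]
has determinant 0.) So 1 is an eigenvalue of K and (I - K) is not invertible. The finite-dimensional Fredholm alternative says: either (I - K) is invertible, or ker(I - K) ≠ {0} and then range(I - K) = ker((I - K)^*)^⊥, with dim ker(I - K) = dim ker((I - K)^*). We are in the second case, so we need both kernels. Kernel of I - K: (I - K) u = u - u (v·u) = u - u = 0, so ker(I - K) = span{u} = span{(1, 3, 1, 3)} (it is exactly 1-dimensional because rank(I - K) = 3). Kernel of the adjoint: K is real, so (I - K)^* = I - K^T = I - v u^T, and (I - v u^T) v = v - v (u·v) = 0; hence ker((I - K)^*) = span{v} = span{(-11, 3, -3, 2)}. Therefore (I - K) x = y is solvable iff <y, v> = 0, i.e. iff -11y_1 + 3y_2 - 3y_3 + 2y_4 = 0. When this holds, K y = u (v·y) = 0, so (I - K) y = y and x = y is a particular solution; the full solution set is the line x = y + c·u = y + c·(1, 3, 1, 3), c ∈ C.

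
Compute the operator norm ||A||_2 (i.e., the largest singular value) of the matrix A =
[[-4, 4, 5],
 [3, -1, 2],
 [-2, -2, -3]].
||A||_2 ≈ 7.8829 (= sqrt(largest eigenvalue of A^T A))

||A||_2 = sigma_max(A) = sqrt(lambda_max(A^T A)). Form the symmetric matrix M = A^T A =
[[29, -15, -8],
 [-15, 21, 24],
 [-8, 24, 38]].
Its characteristic polynomial (trace, sum of principal 2x2 minors, determinant of M give the coefficients) is
  p(λ) = det(λ I - M) = λ^3 - 88λ^2 + 1644λ - 2304.
No integer candidate from the rational root theorem (±divisors of 2304) is a root, so the roots are irrational. The cubic discriminant is Δ = 2732859648 > 0, so there are three distinct real roots. p(1) = -747 and p(2) = 640 have opposite signs, so a root lies in (1, 2); Newton's method refines it to λ ≈ 1.5236. p(24) = 288 and p(25) = -579 have opposite signs, so a root lies in (24, 25); Newton's method refines it to λ ≈ 24.336. p(62) = -320 and p(63) = 2043 have opposite signs, so a root lies in (62, 63); Newton's method refines it to λ ≈ 62.1405. Check (Vieta): the three roots sum to 88, matching tr M = 88.
So the eigenvalues of A^T A are ≈ 1.5236, 24.336, 62.1405 (all ≥ 0, as they must be for A^T A). The largest is λ_max ≈ 62.1405, hence ||A||_2 = sqrt(λ_max) ≈ 7.8829.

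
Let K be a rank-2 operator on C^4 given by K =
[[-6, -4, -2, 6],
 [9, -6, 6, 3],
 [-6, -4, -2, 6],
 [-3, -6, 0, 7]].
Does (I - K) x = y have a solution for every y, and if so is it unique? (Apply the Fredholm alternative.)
(I - K) is invertible (det(I - K) = 54 ≠ 0), so for every y in C^4 the equation (I - K) x = y has a unique solution.

K has rank 2 and factors as K = U V^T = u1 v1^T + u2 v2^T with u1 = (-2, 0, -2, -2), v1 = (3, 2, 1, -3), u2 = (0, 3, 0, 1), v2 = (3, -2, 2, 1) (multiplying out reproduces the displayed K). The nonzero eigenvalues of U V^T coincide with those of the 2 x 2 matrix G = V^T U = [[v1·u1, v1·u2], [v2·u1, v2·u2]] = [[-2, 3], [-12, -5]], and by the Sylvester determinant identity det(I_4 - U V^T) = det(I_2 - V^T U) = det([[3, -3], [12, 6]]) = (3)(6) - (-3)(12) = 54. (Direct check: I - K =
[[7, 4, 2, -6],
 [-9, 7, -6, -3],
 [6, 4, 3, -6],
 [3, 6, 0, -6]]
has determinant 54.) The finite-dimensional Fredholm alternative says: either (I - K) is invertible, or ker(I - K) ≠ {0} and then range(I - K) = ker((I - K)^*)^⊥, with dim ker(I - K) = dim ker((I - K)^*). Since det(I - K) ≠ 0, 1 is not an eigenvalue of K and ker(I - K) = {0}, so we are in the first case: for every y there is a unique x = (I - K)^(-1) y. (Explicitly, by the Woodbury identity, (I - U V^T)^(-1) = I + U (I_2 - G)^(-1) V^T.)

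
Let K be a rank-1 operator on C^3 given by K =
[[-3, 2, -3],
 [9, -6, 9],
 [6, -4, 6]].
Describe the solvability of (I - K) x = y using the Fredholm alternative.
(I - K) is invertible (det(I - K) = 4 ≠ 0), so for every y in C^3 the equation (I - K) x = y has a unique solution.

K has rank 1, so it is an outer product K = u v^T: every row of K is a multiple of one row vector. Reading off the entries, u = (-1, 3, 2) and v = (3, -2, 3) (row i of K equals u_i·v^T). A rank-one matrix u v^T satisfies K u = u (v·u) and kills the (2)-dimensional subspace v^⊥, so its characteristic polynomial is lambda^2 (lambda - v·u) with v·u = tr K = -3. Hence the eigenvalues of I - K are 1 (multiplicity 2) and 1 - (-3) = 4, so det(I - K) = 4. (Direct check: I - K =
[[4, -2, 3],
 [-9, 7, -9],
 [-6, 4, -5]]
has determinant 4.) The finite-dimensional Fredholm alternative says: either (I - K) is invertible, or ker(I - K) ≠ {0} and then range(I - K) = ker((I - K)^*)^⊥, with dim ker(I - K) = dim ker((I - K)^*). Since det(I - K) ≠ 0, 1 is not an eigenvalue of K and ker(I - K) = {0}, so we are in the first case: for every y there is a unique x = (I - K)^(-1) y. Explicitly, by the Sherman–Morrison formula, (I - u v^T)^(-1) = I + u v^T/(1 - v·u), i.e. (I - K)^(-1) = I + K/(4).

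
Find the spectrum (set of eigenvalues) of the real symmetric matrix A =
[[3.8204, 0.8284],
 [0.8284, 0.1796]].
sigma(A) ≈ {0, 4}

A is real symmetric, so its spectrum consists of real eigenvalues. Expanding the characteristic polynomial of the displayed matrix gives
  det(λ I - A) = p(λ) = λ^2 + (-4)λ + (0).
Solving p(λ) = 0 yields eigenvalues ≈ 0, 4. (A is shown rounded to 4 decimals, so these recover the underlying integer eigenvalues to within that precision.)
Verification: the trace of A = 4 equals the sum of eigenvalues 4, and det(A) ≈ -0.0001 matches the eigenvalue product 0.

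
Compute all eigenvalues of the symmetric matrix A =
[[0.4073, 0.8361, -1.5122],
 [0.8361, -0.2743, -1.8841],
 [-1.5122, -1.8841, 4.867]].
sigma(A) ≈ {-1, 0, 6}

A is real symmetric, so its spectrum consists of real eigenvalues. Expanding the characteristic polynomial of the displayed matrix gives
  det(λ I - A) = p(λ) = λ^3 + (-5)λ^2 + (-6)λ + (0).
Solving p(λ) = 0 yields eigenvalues ≈ -1, 0, 6. (A is shown rounded to 4 decimals, so these recover the underlying integer eigenvalues to within that precision.)
Verification: the trace of A = 5 equals the sum of eigenvalues 5, and det(A) ≈ -0.0004 matches the eigenvalue product 0.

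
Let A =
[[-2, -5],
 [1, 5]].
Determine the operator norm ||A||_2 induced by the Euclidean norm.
||A||_2 = sqrt((55 + sqrt(2925))/2) ≈ 7.3852 (= sqrt(largest eigenvalue of A^T A))

||A||_2 = sigma_max(A) = sqrt(lambda_max(A^T A)). Form the symmetric matrix M = A^T A =
[[5, 15],
 [15, 50]].
Its characteristic polynomial (trace, determinant of M give the coefficients) is
  p(λ) = det(λ I - M) = λ^2 - 55λ + 25.
For λ^2 - 55λ + 25 the discriminant is 2925. It is nonnegative but not a perfect square, so the roots are real and irrational: λ = (55 ± sqrt(2925))/2 ≈ 54.5416, 0.4584.
So the eigenvalues of A^T A are ≈ 0.4584, 54.5416 (all ≥ 0, as they must be for A^T A). The largest is λ_max = (55 + sqrt(2925))/2 ≈ 54.5416, hence ||A||_2 = sqrt(λ_max) = sqrt((55 + sqrt(2925))/2) ≈ 7.3852.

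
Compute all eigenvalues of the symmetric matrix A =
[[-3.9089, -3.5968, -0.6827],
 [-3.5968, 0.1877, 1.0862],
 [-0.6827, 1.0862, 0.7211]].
sigma(A) ≈ {-6, 0, 3}

A is real symmetric, so its spectrum consists of real eigenvalues. Expanding the characteristic polynomial of the displayed matrix gives
  det(λ I - A) = p(λ) = λ^3 + (3)λ^2 + (-18)λ + (0).
Solving p(λ) = 0 yields eigenvalues ≈ -6, 0, 3. (A is shown rounded to 4 decimals, so these recover the underlying integer eigenvalues to within that precision.)
Verification: the trace of A = -3 equals the sum of eigenvalues -3, and det(A) ≈ 0.0008 matches the eigenvalue product 0.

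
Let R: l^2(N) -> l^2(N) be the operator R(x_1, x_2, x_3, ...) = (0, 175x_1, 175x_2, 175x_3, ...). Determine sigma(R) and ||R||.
sigma(R) = closed disk {z in C : |z| ≤ 175}; ||R|| = 175

Note R = 175·U where U is the unit right shift (U x)_k = x_{k-1} (with x_0 := 0); so ||R|| = 175||U|| and sigma(R) = 175·sigma(U). ||R x||^2 = sum_{k≥1} |175x_k|^2 = 30625||x||^2, so ||R|| = 175 and sigma(R) ⊂ {|z| ≤ 175}. For any |lambda| < 175, the equation (R - lambda I) x = 0 forces x_1 = 0, then 175x_k = lambda x_{k+1} ⇒ x = 0, so R has no eigenvalues. But (R - lambda I) is not surjective for |lambda| < 175: solving (R - lambda I) x = e_1 would require x_n proportional to (lambda/175)^(-n), which is not in l^2. So every |lambda| < 175 lies in the residual spectrum. The boundary |lambda| = 175 is in the approximate point spectrum (the spectrum is closed). Hence sigma(R) is the closed disk of radius 175.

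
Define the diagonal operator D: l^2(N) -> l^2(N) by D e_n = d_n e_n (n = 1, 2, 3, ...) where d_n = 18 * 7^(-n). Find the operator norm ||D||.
||D|| = 18/7 (attained at n = 1)

For D diagonal, ||D|| = sup_n |d_n|. The sequence d_n = 18 * 7^(-n) is positive and strictly decreasing (ratio 7^(-1) < 1), so the supremum is d_1 = 18/7. Hence ||D|| = 18/7.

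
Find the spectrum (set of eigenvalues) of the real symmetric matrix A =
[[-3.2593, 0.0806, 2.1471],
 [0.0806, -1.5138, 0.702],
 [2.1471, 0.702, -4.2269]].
sigma(A) ≈ {-6, -2, -1}

A is real symmetric, so its spectrum consists of real eigenvalues. Expanding the characteristic polynomial of the displayed matrix gives
  det(λ I - A) = p(λ) = λ^3 + (9)λ^2 + (20)λ + (12).
Solving p(λ) = 0 yields eigenvalues ≈ -6, -2, -1. (A is shown rounded to 4 decimals, so these recover the underlying integer eigenvalues to within that precision.)
Verification: the trace of A = -9 equals the sum of eigenvalues -9, and det(A) ≈ -11.9999 matches the eigenvalue product -12.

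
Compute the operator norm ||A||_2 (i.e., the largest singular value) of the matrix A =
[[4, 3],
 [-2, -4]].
||A||_2 = sqrt((45 + sqrt(1625))/2) ≈ 6.5311 (= sqrt(largest eigenvalue of A^T A))

||A||_2 = sigma_max(A) = sqrt(lambda_max(A^T A)). Form the symmetric matrix M = A^T A =
[[20, 20],
 [20, 25]].
Its characteristic polynomial (trace, determinant of M give the coefficients) is
  p(λ) = det(λ I - M) = λ^2 - 45λ + 100.
For λ^2 - 45λ + 100 the discriminant is 1625. It is nonnegative but not a perfect square, so the roots are real and irrational: λ = (45 ± sqrt(1625))/2 ≈ 42.6556, 2.3444.
So the eigenvalues of A^T A are ≈ 2.3444, 42.6556 (all ≥ 0, as they must be for A^T A). The largest is λ_max = (45 + sqrt(1625))/2 ≈ 42.6556, hence ||A||_2 = sqrt(λ_max) = sqrt((45 + sqrt(1625))/2) ≈ 6.5311.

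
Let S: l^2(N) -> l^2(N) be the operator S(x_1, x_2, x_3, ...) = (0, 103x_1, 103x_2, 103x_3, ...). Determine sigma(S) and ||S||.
sigma(S) = closed disk {z in C : |z| ≤ 103}; ||S|| = 103

Note S = 103·U where U is the unit right shift (U x)_k = x_{k-1} (with x_0 := 0); so ||S|| = 103||U|| and sigma(S) = 103·sigma(U). ||S x||^2 = sum_{k≥1} |103x_k|^2 = 10609||x||^2, so ||S|| = 103 and sigma(S) ⊂ {|z| ≤ 103}. For any |lambda| < 103, the equation (S - lambda I) x = 0 forces x_1 = 0, then 103x_k = lambda x_{k+1} ⇒ x = 0, so S has no eigenvalues. But (S - lambda I) is not surjective for |lambda| < 103: solving (S - lambda I) x = e_1 would require x_n proportional to (lambda/103)^(-n), which is not in l^2. So every |lambda| < 103 lies in the residual spectrum. The boundary |lambda| = 103 is in the approximate point spectrum (the spectrum is closed). Hence sigma(S) is the closed disk of radius 103.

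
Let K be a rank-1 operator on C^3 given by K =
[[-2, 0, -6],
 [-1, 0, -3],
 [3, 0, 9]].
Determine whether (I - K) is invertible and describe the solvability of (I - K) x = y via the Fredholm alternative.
(I - K) is invertible (det(I - K) = -6 ≠ 0), so for every y in C^3 the equation (I - K) x = y has a unique solution.

K has rank 1, so it is an outer product K = u v^T: every row of K is a multiple of one row vector. Reading off the entries, u = (-2, -1, 3) and v = (1, 0, 3) (row i of K equals u_i·v^T). A rank-one matrix u v^T satisfies K u = u (v·u) and kills the (2)-dimensional subspace v^⊥, so its characteristic polynomial is lambda^2 (lambda - v·u) with v·u = tr K = 7. Hence the eigenvalues of I - K are 1 (multiplicity 2) and 1 - (7) = -6, so det(I - K) = -6. (Direct check: I - K =
[[3, 0, 6],
 [1, 1, 3],
 [-3, 0, -8]]
has determinant -6.) The finite-dimensional Fredholm alternative says: either (I - K) is invertible, or ker(I - K) ≠ {0} and then range(I - K) = ker((I - K)^*)^⊥, with dim ker(I - K) = dim ker((I - K)^*). Since det(I - K) ≠ 0, 1 is not an eigenvalue of K and ker(I - K) = {0}, so we are in the first case: for every y there is a unique x = (I - K)^(-1) y. Explicitly, by the Sherman–Morrison formula, (I - u v^T)^(-1) = I + u v^T/(1 - v·u), i.e. (I - K)^(-1) = I + K/(-6).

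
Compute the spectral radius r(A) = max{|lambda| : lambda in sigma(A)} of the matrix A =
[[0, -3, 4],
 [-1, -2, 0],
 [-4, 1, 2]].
r(A) ≈ 3.9927

The eigenvalues of A are the roots of its characteristic polynomial. With M = A (coefficients from the trace, the sum of principal 2x2 minors, and det A):
  p(λ) = det(λ I - M) = λ^3 + 9λ + 42.
No integer candidate from the rational root theorem (±divisors of 42) is a root, so the roots are irrational. The cubic discriminant is Δ = -50544 < 0, so there is one real root and a complex-conjugate pair. p(-3) = -12 and p(-2) = 16 have opposite signs, so a root lies in (-3, -2); Newton's method refines it to λ ≈ -2.6347. Dividing out (λ - (-2.6347)) leaves approximately λ^2 - 2.6347λ + 15.9414. For λ^2 - 2.6347λ + 15.9414 the discriminant is -56.8242. It is negative, so the remaining roots are the complex-conjugate pair λ ≈ 1.3173 ± 3.7691i. Their product equals the constant term, so |λ|^2 ≈ 15.9414 and |λ| ≈ 3.9927.
Thus the eigenvalues (to 4 decimals) are -2.6347 (modulus 2.6347); 1.3173 ± 3.7691i (modulus 3.9927). The spectral radius is the largest modulus: r(A) ≈ 3.9927. (Cross-check: r(A) ≤ ||A||_2 ≈ 5.4671; equality holds whenever A is normal, though it can also hold for some non-normal A.)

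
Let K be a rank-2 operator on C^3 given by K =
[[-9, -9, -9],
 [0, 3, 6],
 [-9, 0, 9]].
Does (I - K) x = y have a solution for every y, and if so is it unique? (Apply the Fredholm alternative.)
(I - K) is invertible (det(I - K) = -164 ≠ 0), so for every y in C^3 the equation (I - K) x = y has a unique solution.

K has rank 2 and factors as K = U V^T = u1 v1^T + u2 v2^T with u1 = (0, -1, -3), v1 = (3, 0, -3), u2 = (-3, 1, 0), v2 = (3, 3, 3) (multiplying out reproduces the displayed K). The nonzero eigenvalues of U V^T coincide with those of the 2 x 2 matrix G = V^T U = [[v1·u1, v1·u2], [v2·u1, v2·u2]] = [[9, -9], [-12, -6]], and by the Sylvester determinant identity det(I_3 - U V^T) = det(I_2 - V^T U) = det([[-8, 9], [12, 7]]) = (-8)(7) - (9)(12) = -164. (Direct check: I - K =
[[10, 9, 9],
 [0, -2, -6],
 [9, 0, -8]]
has determinant -164.) The finite-dimensional Fredholm alternative says: either (I - K) is invertible, or ker(I - K) ≠ {0} and then range(I - K) = ker((I - K)^*)^⊥, with dim ker(I - K) = dim ker((I - K)^*). Since det(I - K) ≠ 0, 1 is not an eigenvalue of K and ker(I - K) = {0}, so we are in the first case: for every y there is a unique x = (I - K)^(-1) y. (Explicitly, by the Woodbury identity, (I - U V^T)^(-1) = I + U (I_2 - G)^(-1) V^T.)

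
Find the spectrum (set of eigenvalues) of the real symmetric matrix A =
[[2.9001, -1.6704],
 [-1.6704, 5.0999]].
sigma(A) ≈ {2, 6}

A is real symmetric, so its spectrum consists of real eigenvalues. Expanding the characteristic polynomial of the displayed matrix gives
  det(λ I - A) = p(λ) = λ^2 + (-8)λ + (12).
Solving p(λ) = 0 yields eigenvalues ≈ 2, 6. (A is shown rounded to 4 decimals, so these recover the underlying integer eigenvalues to within that precision.)
Verification: the trace of A = 8 equals the sum of eigenvalues 8, and det(A) ≈ 12.0000 matches the eigenvalue product 12.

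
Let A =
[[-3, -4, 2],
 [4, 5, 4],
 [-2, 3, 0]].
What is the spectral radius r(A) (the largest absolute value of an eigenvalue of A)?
r(A) ≈ 6.1265

The eigenvalues of A are the roots of its characteristic polynomial. With M = A (coefficients from the trace, the sum of principal 2x2 minors, and det A):
  p(λ) = det(λ I - M) = λ^3 - 2λ^2 - 7λ - 112.
No integer candidate from the rational root theorem (±divisors of 112) is a root, so the roots are irrational. The cubic discriminant is Δ = -368928 < 0, so there is one real root and a complex-conjugate pair. p(6) = -10 and p(7) = 84 have opposite signs, so a root lies in (6, 7); Newton's method refines it to λ ≈ 6.1265. Dividing out (λ - (6.1265)) leaves approximately λ^2 + 4.1265λ + 18.2812. For λ^2 + 4.1265λ + 18.2812 the discriminant is -56.0966. It is negative, so the remaining roots are the complex-conjugate pair λ ≈ -2.0633 ± 3.7449i. Their product equals the constant term, so |λ|^2 ≈ 18.2812 and |λ| ≈ 4.2757.
Thus the eigenvalues (to 4 decimals) are 6.1265 (modulus 6.1265); -2.0633 ± 3.7449i (modulus 4.2757). The spectral radius is the largest modulus: r(A) ≈ 6.1265. (Cross-check: r(A) ≤ ||A||_2 ≈ 8.4955; equality holds whenever A is normal, though it can also hold for some non-normal A.)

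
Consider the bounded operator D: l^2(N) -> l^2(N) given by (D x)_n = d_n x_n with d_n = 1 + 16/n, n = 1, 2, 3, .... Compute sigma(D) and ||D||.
sigma(D) = {1 + 16/n : n ≥ 1} ∪ {1}; ||D|| = 17

A bounded diagonal operator on l^2 with diagonal entries d_n has spectrum equal to the closure of {d_n : n ≥ 1}: every d_n is an eigenvalue (with eigenvector e_n), so {d_n} ⊂ sigma(D); the spectrum is closed, so its closure is too; and for lambda not in the closure, (D - lambda I) has bounded inverse (the diagonal entries 1/(d_n - lambda) are bounded). For our sequence d_n = 1 + 16/n, n = 1, 2, 3, ...:
  - {d_n} = {1 + 16/n : n ≥ 1}; the only limit point is 1
  - closure = {1 + 16/n : n ≥ 1} ∪ {1}
For the norm: a diagonal operator has ||D|| = sup_n |d_n|. Here d_n = 1 + 16/n is positive and decreasing, so sup_n |d_n| = d_1 = 1 + 16 = 17. So ||D|| = 17.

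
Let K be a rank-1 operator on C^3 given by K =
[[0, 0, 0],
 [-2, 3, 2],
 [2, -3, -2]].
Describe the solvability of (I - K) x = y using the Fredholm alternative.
(I - K) is singular (det(I - K) = 0, i.e. 1 ∈ sigma(K)). (I - K) x = y is solvable iff y ⊥ ker((I - K)^*) = span{(-2, 3, 2)}, i.e. iff -2y_1 + 3y_2 + 2y_3 = 0. When solvable, the solutions are x = y + c·(0, 1, -1), c arbitrary (ker(I - K) = span{(0, 1, -1)}, dimension 1).

K has rank 1, so it is an outer product K = u v^T: every row of K is a multiple of one row vector. Reading off the entries, u = (0, 1, -1) and v = (-2, 3, 2) (row i of K equals u_i·v^T). A rank-one matrix u v^T satisfies K u = u (v·u) and kills the (2)-dimensional subspace v^⊥, so its characteristic polynomial is lambda^2 (lambda - v·u) with v·u = tr K = 1. Hence the eigenvalues of I - K are 1 (multiplicity 2) and 1 - (1) = 0, so det(I - K) = 0. (Direct check: I - K =
[[1, 0, 0],
 [2, -2, -2],
 [-2, 3, 3]]
has determinant 0.) So 1 is an eigenvalue of K and (I - K) is not invertible. The finite-dimensional Fredholm alternative says: either (I - K) is invertible, or ker(I - K) ≠ {0} and then range(I - K) = ker((I - K)^*)^⊥, with dim ker(I - K) = dim ker((I - K)^*). We are in the second case, so we need both kernels. Kernel of I - K: (I - K) u = u - u (v·u) = u - u = 0, so ker(I - K) = span{u} = span{(0, 1, -1)} (it is exactly 1-dimensional because rank(I - K) = 2). Kernel of the adjoint: K is real, so (I - K)^* = I - K^T = I - v u^T, and (I - v u^T) v = v - v (u·v) = 0; hence ker((I - K)^*) = span{v} = span{(-2, 3, 2)}. Therefore (I - K) x = y is solvable iff <y, v> = 0, i.e. iff -2y_1 + 3y_2 + 2y_3 = 0. When this holds, K y = u (v·y) = 0, so (I - K) y = y and x = y is a particular solution; the full solution set is the line x = y + c·u = y + c·(0, 1, -1), c ∈ C.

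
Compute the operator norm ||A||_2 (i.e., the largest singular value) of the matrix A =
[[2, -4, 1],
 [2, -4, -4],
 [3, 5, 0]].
||A||_2 ≈ 7.7767 (= sqrt(largest eigenvalue of A^T A))

||A||_2 = sigma_max(A) = sqrt(lambda_max(A^T A)). Form the symmetric matrix M = A^T A =
[[17, -1, -6],
 [-1, 57, 12],
 [-6, 12, 17]].
Its characteristic polynomial (trace, sum of principal 2x2 minors, determinant of M give the coefficients) is
  p(λ) = det(λ I - M) = λ^3 - 91λ^2 + 2046λ - 12100.
No integer candidate from the rational root theorem (±divisors of 12100) is a root, so the roots are irrational. The cubic discriminant is Δ = 531457652 > 0, so there are three distinct real roots. p(9) = -328 and p(10) = 260 have opposite signs, so a root lies in (9, 10); Newton's method refines it to λ ≈ 9.5314. p(20) = 420 and p(21) = -4 have opposite signs, so a root lies in (20, 21); Newton's method refines it to λ ≈ 20.9912. p(60) = -940 and p(61) = 1076 have opposite signs, so a root lies in (60, 61); Newton's method refines it to λ ≈ 60.4775. Check (Vieta): the three roots sum to 91, matching tr M = 91.
So the eigenvalues of A^T A are ≈ 9.5314, 20.9912, 60.4775 (all ≥ 0, as they must be for A^T A). The largest is λ_max ≈ 60.4775, hence ||A||_2 = sqrt(λ_max) ≈ 7.7767.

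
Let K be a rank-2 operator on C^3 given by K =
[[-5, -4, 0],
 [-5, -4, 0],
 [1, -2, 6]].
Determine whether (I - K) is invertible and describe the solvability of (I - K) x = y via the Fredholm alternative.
(I - K) is invertible (det(I - K) = -50 ≠ 0), so for every y in C^3 the equation (I - K) x = y has a unique solution.

K has rank 2 and factors as K = U V^T = u1 v1^T + u2 v2^T with u1 = (1, 1, 1), v1 = (-2, -3, 3), u2 = (1, 1, -1), v2 = (-3, -1, -3) (multiplying out reproduces the displayed K). The nonzero eigenvalues of U V^T coincide with those of the 2 x 2 matrix G = V^T U = [[v1·u1, v1·u2], [v2·u1, v2·u2]] = [[-2, -8], [-7, -1]], and by the Sylvester determinant identity det(I_3 - U V^T) = det(I_2 - V^T U) = det([[3, 8], [7, 2]]) = (3)(2) - (8)(7) = -50. (Direct check: I - K =
[[6, 4, 0],
 [5, 5, 0],
 [-1, 2, -5]]
has determinant -50.) The finite-dimensional Fredholm alternative says: either (I - K) is invertible, or ker(I - K) ≠ {0} and then range(I - K) = ker((I - K)^*)^⊥, with dim ker(I - K) = dim ker((I - K)^*). Since det(I - K) ≠ 0, 1 is not an eigenvalue of K and ker(I - K) = {0}, so we are in the first case: for every y there is a unique x = (I - K)^(-1) y. (Explicitly, by the Woodbury identity, (I - U V^T)^(-1) = I + U (I_2 - G)^(-1) V^T.)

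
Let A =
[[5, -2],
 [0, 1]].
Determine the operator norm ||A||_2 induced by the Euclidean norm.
||A||_2 = sqrt((30 + sqrt(800))/2) ≈ 5.3983 (= sqrt(largest eigenvalue of A^T A))

||A||_2 = sigma_max(A) = sqrt(lambda_max(A^T A)). Form the symmetric matrix M = A^T A =
[[25, -10],
 [-10, 5]].
Its characteristic polynomial (trace, determinant of M give the coefficients) is
  p(λ) = det(λ I - M) = λ^2 - 30λ + 25.
For λ^2 - 30λ + 25 the discriminant is 800. It is nonnegative but not a perfect square, so the roots are real and irrational: λ = (30 ± sqrt(800))/2 ≈ 29.1421, 0.8579.
So the eigenvalues of A^T A are ≈ 0.8579, 29.1421 (all ≥ 0, as they must be for A^T A). The largest is λ_max = (30 + sqrt(800))/2 ≈ 29.1421, hence ||A||_2 = sqrt(λ_max) = sqrt((30 + sqrt(800))/2) ≈ 5.3983.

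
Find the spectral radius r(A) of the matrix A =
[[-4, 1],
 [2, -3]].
r(A) = 5

The eigenvalues of A are the roots of its characteristic polynomial. With M = A (coefficients from the trace and determinant):
  p(λ) = det(λ I - M) = λ^2 + 7λ + 10.
For λ^2 + 7λ + 10 the discriminant is 9. It is a perfect square (3^2), so the roots are rational: λ = (-7 ± 3)/2 = -2, -5.
Thus the eigenvalues (to 4 decimals) are -2 (modulus 2); -5 (modulus 5). The spectral radius is the largest modulus: r(A) = 5. (Cross-check: r(A) ≤ ||A||_2 ≈ 5.1167; equality holds whenever A is normal, though it can also hold for some non-normal A.)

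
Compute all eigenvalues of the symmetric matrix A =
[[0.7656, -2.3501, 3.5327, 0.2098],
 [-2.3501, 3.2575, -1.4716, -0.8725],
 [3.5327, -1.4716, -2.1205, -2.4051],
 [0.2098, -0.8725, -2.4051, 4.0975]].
sigma(A) ≈ {-5, 0, 5, 6}

A is real symmetric, so its spectrum consists of real eigenvalues. Expanding the characteristic polynomial of the displayed matrix gives
  det(λ I - A) = p(λ) = λ^4 + (-6)λ^3 + (-25)λ^2 + (150.002)λ + (-0.0091).
Solving p(λ) = 0 yields eigenvalues ≈ -5, 0, 5, 6. (A is shown rounded to 4 decimals, so these recover the underlying integer eigenvalues to within that precision.)
Verification: the trace of A = 6 equals the sum of eigenvalues 6, and det(A) ≈ -0.0091 matches the eigenvalue product 0.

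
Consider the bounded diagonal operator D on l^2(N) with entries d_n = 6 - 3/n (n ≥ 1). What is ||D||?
||D|| = 6

For a diagonal operator on l^2 with entries d_n, ||D|| = sup_n |d_n|. Here d_1 = 3, d_2 = 9/2, ..., and d_n = 6 - 3/n increases monotonically toward 6. All terms lie in [3, 6), so |d_n| = d_n and the supremum is the limit 6, which is not attained by any individual d_n. Hence ||D|| = 6.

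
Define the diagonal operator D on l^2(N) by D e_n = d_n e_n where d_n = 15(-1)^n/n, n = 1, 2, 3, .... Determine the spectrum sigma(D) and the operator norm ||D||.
sigma(D) = {15(-1)^n/n : n ≥ 1} ∪ {0}; ||D|| = 15

A bounded diagonal operator on l^2 with diagonal entries d_n has spectrum equal to the closure of {d_n : n ≥ 1}: every d_n is an eigenvalue (with eigenvector e_n), so {d_n} ⊂ sigma(D); the spectrum is closed, so its closure is too; and for lambda not in the closure, (D - lambda I) has bounded inverse (the diagonal entries 1/(d_n - lambda) are bounded). For our sequence d_n = 15(-1)^n/n, n = 1, 2, 3, ...:
  - {d_n} = {15(-1)^n/n : n ≥ 1}; the only limit point is 0
  - closure = {15(-1)^n/n : n ≥ 1} ∪ {0}
For the norm: a diagonal operator has ||D|| = sup_n |d_n|. Here |d_n| = 15/n is decreasing, so sup_n |d_n| = |d_1| = 15. So ||D|| = 15.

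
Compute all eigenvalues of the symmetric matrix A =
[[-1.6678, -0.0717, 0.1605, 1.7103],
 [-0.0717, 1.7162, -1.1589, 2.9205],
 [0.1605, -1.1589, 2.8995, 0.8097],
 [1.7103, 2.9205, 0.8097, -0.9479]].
sigma(A) ≈ {-4, -1, 3, 4}

A is real symmetric, so its spectrum consists of real eigenvalues. Expanding the characteristic polynomial of the displayed matrix gives
  det(λ I - A) = p(λ) = λ^4 + (-2)λ^3 + (-19)λ^2 + (32)λ + (48.0024).
Solving p(λ) = 0 yields eigenvalues ≈ -4, -1, 3, 4. (A is shown rounded to 4 decimals, so these recover the underlying integer eigenvalues to within that precision.)
Verification: the trace of A = 2 equals the sum of eigenvalues 2, and det(A) ≈ 48.0024 matches the eigenvalue product 48.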